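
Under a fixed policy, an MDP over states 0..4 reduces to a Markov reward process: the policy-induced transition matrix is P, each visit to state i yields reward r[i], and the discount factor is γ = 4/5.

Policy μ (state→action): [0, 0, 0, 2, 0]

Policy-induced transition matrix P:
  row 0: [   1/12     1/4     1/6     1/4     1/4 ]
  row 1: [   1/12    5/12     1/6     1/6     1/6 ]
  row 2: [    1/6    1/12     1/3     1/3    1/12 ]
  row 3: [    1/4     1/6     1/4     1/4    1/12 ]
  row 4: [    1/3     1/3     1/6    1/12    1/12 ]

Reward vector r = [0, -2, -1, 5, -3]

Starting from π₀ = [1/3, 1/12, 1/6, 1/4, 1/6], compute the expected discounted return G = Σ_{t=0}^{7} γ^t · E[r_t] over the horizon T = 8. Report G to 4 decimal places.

t=0: π = [0.3333, 0.0833, 0.1667, 0.2500, 0.1667], E[r] = 0.4167, γ^t·E[r] = 0.416667, running G = 0.416667
t=1: π = [0.1806, 0.2292, 0.2153, 0.2292, 0.1458], E[r] = 0.0347, γ^t·E[r] = 0.027778, running G = 0.444444
t=2: π = [0.1759, 0.2454, 0.2216, 0.2245, 0.1325], E[r] = 0.0127, γ^t·E[r] = 0.008148, running G = 0.452593
t=3: π = [0.1724, 0.2463, 0.2223, 0.2259, 0.1331], E[r] = 0.0155, γ^t·E[r] = 0.007926, running G = 0.460519
t=4: π = [0.1728, 0.2463, 0.2225, 0.2258, 0.1326], E[r] = 0.0163, γ^t·E[r] = 0.006668, running G = 0.467187
t=5: π = [0.1727, 0.2462, 0.2226, 0.2259, 0.1327], E[r] = 0.0167, γ^t·E[r] = 0.005483, running G = 0.472670
t=6: π = [0.1727, 0.2462, 0.2226, 0.2259, 0.1326], E[r] = 0.0168, γ^t·E[r] = 0.004412, running G = 0.477082
t=7: π = [0.1727, 0.2462, 0.2226, 0.2259, 0.1326], E[r] = 0.0169, γ^t·E[r] = 0.003537, running G = 0.480620

G = 0.4806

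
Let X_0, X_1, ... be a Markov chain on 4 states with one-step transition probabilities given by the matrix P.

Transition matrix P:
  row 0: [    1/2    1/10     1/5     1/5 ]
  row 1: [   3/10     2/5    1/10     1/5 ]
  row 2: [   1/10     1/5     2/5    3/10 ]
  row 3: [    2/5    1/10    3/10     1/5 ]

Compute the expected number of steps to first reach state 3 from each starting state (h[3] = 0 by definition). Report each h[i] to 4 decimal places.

h = [4.4882, 4.5669, 3.9370, 0.0000]

First-step conditioning: h[3] = 0; for i ≠ 3, h[i] = 1 + Σ_k P[i][k]·h[k].
  h[0] = 1 + 1/2·h[0] + 1/10·h[1] + 1/5·h[2]
  h[1] = 1 + 3/10·h[0] + 2/5·h[1] + 1/10·h[2]
  h[2] = 1 + 1/10·h[0] + 1/5·h[1] + 2/5·h[2]
Solving the 3×3 linear system over states ≠ 3 gives exactly h = [570/127, 580/127, 500/127, 0] (h[3] = 0 is the target).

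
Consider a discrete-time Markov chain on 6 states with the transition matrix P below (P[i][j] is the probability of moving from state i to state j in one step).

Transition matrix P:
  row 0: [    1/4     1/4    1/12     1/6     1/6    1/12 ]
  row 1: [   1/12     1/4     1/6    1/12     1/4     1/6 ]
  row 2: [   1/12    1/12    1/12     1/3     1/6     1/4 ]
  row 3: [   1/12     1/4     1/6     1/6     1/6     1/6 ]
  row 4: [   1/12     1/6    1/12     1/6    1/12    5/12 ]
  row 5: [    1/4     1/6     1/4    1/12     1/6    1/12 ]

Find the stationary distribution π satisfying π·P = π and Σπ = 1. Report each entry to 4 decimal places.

π = [0.1387, 0.1956, 0.1451, 0.1584, 0.1689, 0.1933]

Balance equations π_j = Σ_i π_i·P[i][j]:
  π_0 = 1/4·π_0 + 1/12·π_1 + 1/12·π_2 + 1/12·π_3 + 1/12·π_4 + 1/4·π_5
  π_1 = 1/4·π_0 + 1/4·π_1 + 1/12·π_2 + 1/4·π_3 + 1/6·π_4 + 1/6·π_5
  π_2 = 1/12·π_0 + 1/6·π_1 + 1/12·π_2 + 1/6·π_3 + 1/12·π_4 + 1/4·π_5
  π_3 = 1/6·π_0 + 1/12·π_1 + 1/3·π_2 + 1/6·π_3 + 1/6·π_4 + 1/12·π_5
  π_4 = 1/6·π_0 + 1/4·π_1 + 1/6·π_2 + 1/6·π_3 + 1/12·π_4 + 1/6·π_5
  normalize: π_0 + π_1 + π_2 + π_3 + π_4 + π_5 = 1
Solving the linear system gives exactly π = [477/3440, 673/3440, 499/3440, 109/688, 581/3440, 133/688].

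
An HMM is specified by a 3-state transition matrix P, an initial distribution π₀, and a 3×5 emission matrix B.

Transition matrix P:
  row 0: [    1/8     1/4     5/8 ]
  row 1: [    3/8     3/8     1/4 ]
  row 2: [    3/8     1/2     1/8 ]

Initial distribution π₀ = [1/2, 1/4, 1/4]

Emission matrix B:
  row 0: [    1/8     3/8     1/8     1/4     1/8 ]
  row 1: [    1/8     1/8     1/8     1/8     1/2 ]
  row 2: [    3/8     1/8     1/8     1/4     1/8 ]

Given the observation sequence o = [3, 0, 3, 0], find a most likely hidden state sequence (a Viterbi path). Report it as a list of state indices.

t=0: δ = [1.250e-01, 3.125e-02, 6.250e-02]  (obs o_0=3)
t=1: δ = [2.930e-03, 3.906e-03, 2.930e-02]  ψ = [2, 0, 0]  (obs o_1=0)
t=2: δ = [2.747e-03, 1.831e-03, 9.155e-04]  ψ = [2, 2, 2]  (obs o_2=3)
t=3: δ = [8.583e-05, 8.583e-05, 6.437e-04]  ψ = [1, 0, 0]  (obs o_3=0)
backtrack: best end state = 2; path = [0, 2, 0, 2]

path = [0, 2, 0, 2]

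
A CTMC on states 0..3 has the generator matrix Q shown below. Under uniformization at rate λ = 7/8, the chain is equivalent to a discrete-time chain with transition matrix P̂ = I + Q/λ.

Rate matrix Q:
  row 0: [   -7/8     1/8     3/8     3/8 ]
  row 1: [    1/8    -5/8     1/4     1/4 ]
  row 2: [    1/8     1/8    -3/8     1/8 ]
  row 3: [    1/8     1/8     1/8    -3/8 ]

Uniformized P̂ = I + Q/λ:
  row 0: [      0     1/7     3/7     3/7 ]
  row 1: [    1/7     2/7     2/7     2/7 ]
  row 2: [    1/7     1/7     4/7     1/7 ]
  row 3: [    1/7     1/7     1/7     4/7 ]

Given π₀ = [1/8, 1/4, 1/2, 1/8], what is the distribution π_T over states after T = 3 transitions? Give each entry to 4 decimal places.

t=0: π = [0.1250, 0.2500, 0.5000, 0.1250]
t=1: π = [0.1250, 0.1786, 0.4286, 0.2679]
t=2: π = [0.1250, 0.1684, 0.3878, 0.3189]
t=3: π = [0.1250, 0.1669, 0.3688, 0.3393]

π = [0.1250, 0.1669, 0.3688, 0.3393]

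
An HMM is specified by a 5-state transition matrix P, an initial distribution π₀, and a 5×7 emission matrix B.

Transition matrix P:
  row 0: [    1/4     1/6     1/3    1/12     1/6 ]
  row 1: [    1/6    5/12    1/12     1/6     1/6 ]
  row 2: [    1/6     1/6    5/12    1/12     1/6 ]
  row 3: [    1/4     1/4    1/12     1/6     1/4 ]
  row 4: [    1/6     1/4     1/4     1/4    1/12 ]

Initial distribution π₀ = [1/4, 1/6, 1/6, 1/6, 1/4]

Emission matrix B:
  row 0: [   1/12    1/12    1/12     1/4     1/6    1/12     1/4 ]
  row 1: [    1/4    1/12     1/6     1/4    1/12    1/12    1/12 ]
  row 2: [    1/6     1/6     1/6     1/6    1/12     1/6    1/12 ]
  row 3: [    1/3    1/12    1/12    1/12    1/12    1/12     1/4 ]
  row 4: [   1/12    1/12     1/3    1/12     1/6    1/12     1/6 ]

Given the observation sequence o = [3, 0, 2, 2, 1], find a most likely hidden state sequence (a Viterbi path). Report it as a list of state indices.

t=0: δ = [6.250e-02, 4.167e-02, 2.778e-02, 1.389e-02, 2.083e-02]  (obs o_0=3)
t=1: δ = [1.302e-03, 4.340e-03, 3.472e-03, 2.315e-03, 8.681e-04]  ψ = [0, 1, 0, 1, 0]  (obs o_1=0)
t=2: δ = [6.028e-05, 3.014e-04, 2.411e-04, 6.028e-05, 2.411e-04]  ψ = [1, 1, 2, 1, 1]  (obs o_2=2)
t=3: δ = [4.186e-06, 2.093e-05, 1.674e-05, 5.023e-06, 1.674e-05]  ψ = [1, 1, 2, 4, 1]  (obs o_3=2)
t=4: δ = [2.907e-07, 7.268e-07, 1.163e-06, 3.489e-07, 2.907e-07]  ψ = [1, 1, 2, 4, 1]  (obs o_4=1)
backtrack: best end state = 2; path = [0, 2, 2, 2, 2]

path = [0, 2, 2, 2, 2]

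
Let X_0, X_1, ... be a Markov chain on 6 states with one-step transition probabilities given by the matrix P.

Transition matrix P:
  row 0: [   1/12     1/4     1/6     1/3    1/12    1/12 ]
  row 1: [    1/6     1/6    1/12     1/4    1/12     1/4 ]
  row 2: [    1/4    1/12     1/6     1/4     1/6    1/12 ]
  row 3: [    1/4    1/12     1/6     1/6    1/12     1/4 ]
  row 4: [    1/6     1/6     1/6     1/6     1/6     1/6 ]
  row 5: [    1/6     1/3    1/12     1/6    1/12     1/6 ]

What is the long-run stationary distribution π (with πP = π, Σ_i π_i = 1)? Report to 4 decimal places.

Balance equations π_j = Σ_i π_i·P[i][j]:
  π_0 = 1/12·π_0 + 1/6·π_1 + 1/4·π_2 + 1/4·π_3 + 1/6·π_4 + 1/6·π_5
  π_1 = 1/4·π_0 + 1/6·π_1 + 1/12·π_2 + 1/12·π_3 + 1/6·π_4 + 1/3·π_5
  π_2 = 1/6·π_0 + 1/12·π_1 + 1/6·π_2 + 1/6·π_3 + 1/6·π_4 + 1/12·π_5
  π_3 = 1/3·π_0 + 1/4·π_1 + 1/4·π_2 + 1/6·π_3 + 1/6·π_4 + 1/6·π_5
  π_4 = 1/12·π_0 + 1/12·π_1 + 1/6·π_2 + 1/12·π_3 + 1/6·π_4 + 1/12·π_5
  normalize: π_0 + π_1 + π_2 + π_3 + π_4 + π_5 = 1
Solving the linear system gives exactly π = [11788/64919, 11732/64919, 8902/64919, 14504/64919, 6711/64919, 11282/64919].

π = [0.1816, 0.1807, 0.1371, 0.2234, 0.1034, 0.1738]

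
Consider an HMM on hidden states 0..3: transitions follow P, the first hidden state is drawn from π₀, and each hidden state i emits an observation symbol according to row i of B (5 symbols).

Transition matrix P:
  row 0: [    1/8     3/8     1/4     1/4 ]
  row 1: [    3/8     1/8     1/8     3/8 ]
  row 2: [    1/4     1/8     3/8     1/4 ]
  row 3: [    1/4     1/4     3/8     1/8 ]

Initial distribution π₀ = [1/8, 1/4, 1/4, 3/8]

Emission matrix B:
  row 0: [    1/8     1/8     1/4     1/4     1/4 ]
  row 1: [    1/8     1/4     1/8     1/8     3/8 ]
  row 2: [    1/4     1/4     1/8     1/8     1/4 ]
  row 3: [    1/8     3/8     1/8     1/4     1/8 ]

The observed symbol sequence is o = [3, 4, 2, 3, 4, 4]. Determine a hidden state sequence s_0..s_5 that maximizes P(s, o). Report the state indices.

path = [3, 1, 0, 1, 0, 1]

t=0: δ = [3.125e-02, 3.125e-02, 3.125e-02, 9.375e-02]  (obs o_0=3)
t=1: δ = [5.859e-03, 8.789e-03, 8.789e-03, 1.465e-03]  ψ = [3, 3, 3, 1]  (obs o_1=4)
t=2: δ = [8.240e-04, 2.747e-04, 4.120e-04, 4.120e-04]  ψ = [1, 0, 2, 1]  (obs o_2=2)
t=3: δ = [2.575e-05, 3.862e-05, 2.575e-05, 5.150e-05]  ψ = [0, 0, 0, 0]  (obs o_3=3)
t=4: δ = [3.621e-06, 4.828e-06, 4.828e-06, 1.810e-06]  ψ = [1, 3, 3, 1]  (obs o_4=4)
t=5: δ = [4.526e-07, 5.092e-07, 4.526e-07, 2.263e-07]  ψ = [1, 0, 2, 1]  (obs o_5=4)
backtrack: best end state = 1; path = [3, 1, 0, 1, 0, 1]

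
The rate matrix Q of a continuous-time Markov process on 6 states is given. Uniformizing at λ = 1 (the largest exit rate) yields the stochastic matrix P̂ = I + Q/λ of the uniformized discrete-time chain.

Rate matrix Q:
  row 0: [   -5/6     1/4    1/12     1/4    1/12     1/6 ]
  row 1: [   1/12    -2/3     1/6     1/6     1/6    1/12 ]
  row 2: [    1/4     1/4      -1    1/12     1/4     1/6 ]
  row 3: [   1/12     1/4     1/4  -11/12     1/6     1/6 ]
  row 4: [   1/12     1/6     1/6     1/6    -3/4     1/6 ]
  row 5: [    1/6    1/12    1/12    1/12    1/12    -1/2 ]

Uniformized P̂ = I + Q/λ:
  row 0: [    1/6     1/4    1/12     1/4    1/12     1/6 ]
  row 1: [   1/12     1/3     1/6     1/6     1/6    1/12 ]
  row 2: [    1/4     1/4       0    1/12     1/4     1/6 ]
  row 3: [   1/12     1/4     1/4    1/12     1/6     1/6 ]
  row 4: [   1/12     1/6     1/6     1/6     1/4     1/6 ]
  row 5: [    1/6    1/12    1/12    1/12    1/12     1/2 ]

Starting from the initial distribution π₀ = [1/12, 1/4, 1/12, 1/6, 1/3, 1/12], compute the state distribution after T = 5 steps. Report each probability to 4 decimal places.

t=0: π = [0.0833, 0.2500, 0.0833, 0.1667, 0.3333, 0.0833]
t=1: π = [0.1111, 0.2292, 0.1528, 0.1458, 0.1875, 0.1736]
t=2: π = [0.1325, 0.2245, 0.1296, 0.1366, 0.1713, 0.2054]
t=3: π = [0.1331, 0.2202, 0.1283, 0.1384, 0.1636, 0.2164]
t=4: π = [0.1338, 0.2186, 0.1277, 0.1375, 0.1619, 0.2205]
t=5: π = [0.1341, 0.2180, 0.1273, 0.1373, 0.1613, 0.2219]

π = [0.1341, 0.2180, 0.1273, 0.1373, 0.1613, 0.2219]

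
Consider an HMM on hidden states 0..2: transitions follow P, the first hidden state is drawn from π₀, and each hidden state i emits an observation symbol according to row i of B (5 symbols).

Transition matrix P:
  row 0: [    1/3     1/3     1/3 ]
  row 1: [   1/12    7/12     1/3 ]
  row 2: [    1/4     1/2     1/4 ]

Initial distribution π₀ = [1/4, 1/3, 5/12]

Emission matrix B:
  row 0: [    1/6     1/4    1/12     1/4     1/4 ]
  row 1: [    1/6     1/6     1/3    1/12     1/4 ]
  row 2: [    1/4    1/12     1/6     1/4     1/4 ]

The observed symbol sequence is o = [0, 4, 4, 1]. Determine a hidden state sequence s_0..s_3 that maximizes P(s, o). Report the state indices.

path = [2, 1, 1, 1]

t=0: δ = [4.167e-02, 5.556e-02, 1.042e-01]  (obs o_0=0)
t=1: δ = [6.510e-03, 1.302e-02, 6.510e-03]  ψ = [2, 2, 2]  (obs o_1=4)
t=2: δ = [5.425e-04, 1.899e-03, 1.085e-03]  ψ = [0, 1, 1]  (obs o_2=4)
t=3: δ = [6.782e-05, 1.846e-04, 5.275e-05]  ψ = [2, 1, 1]  (obs o_3=1)
backtrack: best end state = 1; path = [2, 1, 1, 1]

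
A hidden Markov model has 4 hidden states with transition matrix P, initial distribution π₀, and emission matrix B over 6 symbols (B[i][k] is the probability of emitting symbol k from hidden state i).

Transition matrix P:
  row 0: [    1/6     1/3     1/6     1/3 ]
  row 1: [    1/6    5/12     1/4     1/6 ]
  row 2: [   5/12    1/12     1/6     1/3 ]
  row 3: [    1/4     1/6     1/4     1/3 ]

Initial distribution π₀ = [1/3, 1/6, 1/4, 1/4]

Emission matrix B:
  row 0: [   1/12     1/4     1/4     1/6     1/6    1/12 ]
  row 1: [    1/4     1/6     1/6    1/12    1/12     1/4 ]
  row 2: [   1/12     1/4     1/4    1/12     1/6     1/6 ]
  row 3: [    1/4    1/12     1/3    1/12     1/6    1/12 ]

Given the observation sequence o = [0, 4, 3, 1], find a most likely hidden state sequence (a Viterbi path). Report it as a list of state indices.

path = [3, 2, 0, 1]

t=0: δ = [2.778e-02, 4.167e-02, 2.083e-02, 6.250e-02]  (obs o_0=0)
t=1: δ = [2.604e-03, 1.447e-03, 2.604e-03, 3.472e-03]  ψ = [3, 1, 3, 3]  (obs o_1=4)
t=2: δ = [1.808e-04, 7.234e-05, 7.234e-05, 9.645e-05]  ψ = [2, 0, 3, 3]  (obs o_2=3)
t=3: δ = [7.535e-06, 1.005e-05, 7.535e-06, 5.023e-06]  ψ = [0, 0, 0, 0]  (obs o_3=1)
backtrack: best end state = 1; path = [3, 2, 0, 1]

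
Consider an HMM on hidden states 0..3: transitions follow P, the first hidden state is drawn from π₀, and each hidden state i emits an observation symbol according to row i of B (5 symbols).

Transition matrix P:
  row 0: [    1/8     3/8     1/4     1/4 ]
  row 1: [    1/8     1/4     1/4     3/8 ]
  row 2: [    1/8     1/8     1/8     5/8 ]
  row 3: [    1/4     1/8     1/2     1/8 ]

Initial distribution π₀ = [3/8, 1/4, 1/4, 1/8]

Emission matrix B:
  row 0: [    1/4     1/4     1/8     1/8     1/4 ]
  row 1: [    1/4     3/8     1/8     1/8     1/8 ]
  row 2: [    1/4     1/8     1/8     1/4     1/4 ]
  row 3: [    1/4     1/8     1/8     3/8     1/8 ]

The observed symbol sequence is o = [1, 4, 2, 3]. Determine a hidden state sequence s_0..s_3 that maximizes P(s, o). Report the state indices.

t=0: δ = [9.375e-02, 9.375e-02, 3.125e-02, 1.562e-02]  (obs o_0=1)
t=1: δ = [2.930e-03, 4.395e-03, 5.859e-03, 4.395e-03]  ψ = [0, 0, 0, 1]  (obs o_1=4)
t=2: δ = [1.373e-04, 1.373e-04, 2.747e-04, 4.578e-04]  ψ = [3, 0, 3, 2]  (obs o_2=2)
t=3: δ = [1.431e-05, 7.153e-06, 5.722e-05, 6.437e-05]  ψ = [3, 3, 3, 2]  (obs o_3=3)
backtrack: best end state = 3; path = [1, 3, 2, 3]

path = [1, 3, 2, 3]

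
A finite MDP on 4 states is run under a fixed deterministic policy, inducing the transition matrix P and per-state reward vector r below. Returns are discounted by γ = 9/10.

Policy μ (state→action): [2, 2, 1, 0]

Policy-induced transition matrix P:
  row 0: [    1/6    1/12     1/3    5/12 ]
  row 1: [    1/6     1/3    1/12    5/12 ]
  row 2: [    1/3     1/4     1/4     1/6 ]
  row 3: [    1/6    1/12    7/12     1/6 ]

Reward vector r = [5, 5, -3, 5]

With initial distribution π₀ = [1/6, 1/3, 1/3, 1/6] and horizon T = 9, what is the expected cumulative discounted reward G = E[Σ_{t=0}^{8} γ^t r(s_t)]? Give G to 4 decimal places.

t=0: π = [0.1667, 0.3333, 0.3333, 0.1667], E[r] = 2.3333, γ^t·E[r] = 2.333333, running G = 2.333333
t=1: π = [0.2222, 0.2222, 0.2639, 0.2917], E[r] = 2.8889, γ^t·E[r] = 2.600000, running G = 4.933333
t=2: π = [0.2106, 0.1829, 0.3287, 0.2778], E[r] = 2.3704, γ^t·E[r] = 1.920000, running G = 6.853333
t=3: π = [0.2215, 0.1838, 0.3297, 0.2650], E[r] = 2.3627, γ^t·E[r] = 1.722375, running G = 8.575708
t=4: π = [0.2216, 0.1842, 0.3262, 0.2680], E[r] = 2.3907, γ^t·E[r] = 1.568531, running G = 10.144240
t=5: π = [0.2210, 0.1838, 0.3271, 0.2681], E[r] = 2.3833, γ^t·E[r] = 1.407299, running G = 11.551539
t=6: π = [0.2212, 0.1838, 0.3272, 0.2679], E[r] = 2.3826, γ^t·E[r] = 1.266234, running G = 12.817773
t=7: π = [0.2212, 0.1838, 0.3271, 0.2679], E[r] = 2.3833, γ^t·E[r] = 1.139923, running G = 13.957696
t=8: π = [0.2212, 0.1838, 0.3271, 0.2679], E[r] = 2.3832, γ^t·E[r] = 1.025886, running G = 14.983582

G = 14.9836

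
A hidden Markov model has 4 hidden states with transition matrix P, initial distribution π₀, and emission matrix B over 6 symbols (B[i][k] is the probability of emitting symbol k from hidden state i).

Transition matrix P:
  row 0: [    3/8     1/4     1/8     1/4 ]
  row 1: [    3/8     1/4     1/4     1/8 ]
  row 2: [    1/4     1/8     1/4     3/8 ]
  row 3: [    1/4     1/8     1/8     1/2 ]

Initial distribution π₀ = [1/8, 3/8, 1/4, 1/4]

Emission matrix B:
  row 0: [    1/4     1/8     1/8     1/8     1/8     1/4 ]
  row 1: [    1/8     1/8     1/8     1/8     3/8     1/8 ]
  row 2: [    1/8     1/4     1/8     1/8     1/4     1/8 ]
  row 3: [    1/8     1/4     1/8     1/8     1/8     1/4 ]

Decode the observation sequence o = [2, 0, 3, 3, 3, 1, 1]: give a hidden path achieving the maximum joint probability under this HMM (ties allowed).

path = [1, 0, 3, 3, 3, 3, 3]

t=0: δ = [1.562e-02, 4.688e-02, 3.125e-02, 3.125e-02]  (obs o_0=2)
t=1: δ = [4.395e-03, 1.465e-03, 1.465e-03, 1.953e-03]  ψ = [1, 1, 1, 3]  (obs o_1=0)
t=2: δ = [2.060e-04, 1.373e-04, 6.866e-05, 1.373e-04]  ψ = [0, 0, 0, 0]  (obs o_2=3)
t=3: δ = [9.656e-06, 6.437e-06, 4.292e-06, 8.583e-06]  ψ = [0, 0, 1, 3]  (obs o_3=3)
t=4: δ = [4.526e-07, 3.017e-07, 2.012e-07, 5.364e-07]  ψ = [0, 0, 1, 3]  (obs o_4=3)
t=5: δ = [2.122e-08, 1.414e-08, 1.886e-08, 6.706e-08]  ψ = [0, 0, 1, 3]  (obs o_5=1)
t=6: δ = [2.095e-09, 1.048e-09, 2.095e-09, 8.382e-09]  ψ = [3, 3, 3, 3]  (obs o_6=1)
backtrack: best end state = 3; path = [1, 0, 3, 3, 3, 3, 3]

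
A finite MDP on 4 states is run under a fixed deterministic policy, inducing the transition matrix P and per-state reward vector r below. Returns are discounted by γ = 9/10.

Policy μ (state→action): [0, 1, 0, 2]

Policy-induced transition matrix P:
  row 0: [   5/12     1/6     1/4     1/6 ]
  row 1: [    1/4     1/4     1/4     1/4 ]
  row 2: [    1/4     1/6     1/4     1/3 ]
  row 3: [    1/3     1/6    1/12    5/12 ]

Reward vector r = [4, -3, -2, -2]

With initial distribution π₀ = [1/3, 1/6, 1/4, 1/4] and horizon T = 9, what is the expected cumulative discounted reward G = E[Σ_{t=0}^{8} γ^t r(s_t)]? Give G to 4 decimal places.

G = -1.2548

t=0: π = [0.3333, 0.1667, 0.2500, 0.2500], E[r] = -0.1667, γ^t·E[r] = -0.166667, running G = -0.166667
t=1: π = [0.3264, 0.1806, 0.2083, 0.2847], E[r] = -0.2222, γ^t·E[r] = -0.200000, running G = -0.366667
t=2: π = [0.3281, 0.1817, 0.2025, 0.2876], E[r] = -0.2130, γ^t·E[r] = -0.172500, running G = -0.539167
t=3: π = [0.3287, 0.1818, 0.2021, 0.2875], E[r] = -0.2099, γ^t·E[r] = -0.153000, running G = -0.692167
t=4: π = [0.3287, 0.1818, 0.2021, 0.2874], E[r] = -0.2094, γ^t·E[r] = -0.137405, running G = -0.829571
t=5: π = [0.3287, 0.1818, 0.2021, 0.2873], E[r] = -0.2094, γ^t·E[r] = -0.123652, running G = -0.953223
t=6: π = [0.3287, 0.1818, 0.2021, 0.2873], E[r] = -0.2094, γ^t·E[r] = -0.111290, running G = -1.064513
t=7: π = [0.3287, 0.1818, 0.2021, 0.2873], E[r] = -0.2094, γ^t·E[r] = -0.100163, running G = -1.164676
t=8: π = [0.3287, 0.1818, 0.2021, 0.2873], E[r] = -0.2094, γ^t·E[r] = -0.090147, running G = -1.254822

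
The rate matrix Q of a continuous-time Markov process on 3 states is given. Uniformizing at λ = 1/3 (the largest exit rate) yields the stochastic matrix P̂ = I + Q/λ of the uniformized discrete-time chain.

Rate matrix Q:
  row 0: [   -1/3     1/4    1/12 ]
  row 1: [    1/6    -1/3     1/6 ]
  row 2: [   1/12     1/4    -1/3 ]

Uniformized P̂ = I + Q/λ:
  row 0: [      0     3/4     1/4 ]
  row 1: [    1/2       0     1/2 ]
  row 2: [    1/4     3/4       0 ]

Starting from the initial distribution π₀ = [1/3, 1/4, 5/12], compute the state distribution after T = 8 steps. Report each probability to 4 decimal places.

t=0: π = [0.3333, 0.2500, 0.4167]
t=1: π = [0.2292, 0.5625, 0.2083]
t=2: π = [0.3333, 0.3281, 0.3385]
t=3: π = [0.2487, 0.5039, 0.2474]
t=4: π = [0.3138, 0.3721, 0.3141]
t=5: π = [0.2646, 0.4709, 0.2645]
t=6: π = [0.3016, 0.3968, 0.3016]
t=7: π = [0.2738, 0.4524, 0.2738]
t=8: π = [0.2947, 0.4107, 0.2947]

π = [0.2947, 0.4107, 0.2947]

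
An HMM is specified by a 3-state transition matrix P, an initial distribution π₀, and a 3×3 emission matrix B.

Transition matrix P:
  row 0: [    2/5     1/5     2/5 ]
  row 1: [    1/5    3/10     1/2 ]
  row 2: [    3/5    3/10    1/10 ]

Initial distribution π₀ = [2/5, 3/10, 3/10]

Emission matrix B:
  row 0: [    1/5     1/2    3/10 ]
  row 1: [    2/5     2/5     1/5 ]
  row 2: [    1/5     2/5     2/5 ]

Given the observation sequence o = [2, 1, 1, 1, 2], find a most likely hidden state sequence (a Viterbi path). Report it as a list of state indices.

t=0: δ = [1.200e-01, 6.000e-02, 1.200e-01]  (obs o_0=2)
t=1: δ = [3.600e-02, 1.440e-02, 1.920e-02]  ψ = [2, 2, 0]  (obs o_1=1)
t=2: δ = [7.200e-03, 2.880e-03, 5.760e-03]  ψ = [0, 0, 0]  (obs o_2=1)
t=3: δ = [1.728e-03, 6.912e-04, 1.152e-03]  ψ = [2, 2, 0]  (obs o_3=1)
t=4: δ = [2.074e-04, 6.912e-05, 2.765e-04]  ψ = [0, 0, 0]  (obs o_4=2)
backtrack: best end state = 2; path = [2, 0, 2, 0, 2]

path = [2, 0, 2, 0, 2]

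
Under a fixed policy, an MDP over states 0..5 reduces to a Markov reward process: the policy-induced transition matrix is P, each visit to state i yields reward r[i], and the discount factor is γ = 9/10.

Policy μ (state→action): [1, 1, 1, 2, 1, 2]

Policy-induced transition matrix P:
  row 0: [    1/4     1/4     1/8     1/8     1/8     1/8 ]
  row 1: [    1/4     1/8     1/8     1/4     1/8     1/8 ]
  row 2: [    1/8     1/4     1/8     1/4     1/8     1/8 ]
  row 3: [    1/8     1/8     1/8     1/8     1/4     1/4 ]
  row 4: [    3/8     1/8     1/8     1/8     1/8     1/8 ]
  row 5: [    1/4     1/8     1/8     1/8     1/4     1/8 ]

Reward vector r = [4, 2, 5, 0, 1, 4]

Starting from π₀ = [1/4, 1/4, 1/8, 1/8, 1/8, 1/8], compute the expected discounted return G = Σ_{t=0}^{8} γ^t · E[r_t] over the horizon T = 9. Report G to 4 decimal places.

t=0: π = [0.2500, 0.2500, 0.1250, 0.1250, 0.1250, 0.1250], E[r] = 2.7500, γ^t·E[r] = 2.750000, running G = 2.750000
t=1: π = [0.2344, 0.1719, 0.1250, 0.1719, 0.1563, 0.1406], E[r] = 2.6250, γ^t·E[r] = 2.362500, running G = 5.112500
t=2: π = [0.2324, 0.1699, 0.1250, 0.1621, 0.1641, 0.1465], E[r] = 2.6445, γ^t·E[r] = 2.142070, running G = 7.254570
t=3: π = [0.2346, 0.1697, 0.1250, 0.1619, 0.1636, 0.1453], E[r] = 2.6475, γ^t·E[r] = 1.929999, running G = 9.184569
t=4: π = [0.2346, 0.1700, 0.1250, 0.1618, 0.1634, 0.1452], E[r] = 2.6476, γ^t·E[r] = 1.737079, running G = 10.921649
t=5: π = [0.2346, 0.1699, 0.1250, 0.1619, 0.1634, 0.1452], E[r] = 2.6475, γ^t·E[r] = 1.563308, running G = 12.484957
t=6: π = [0.2346, 0.1699, 0.1250, 0.1619, 0.1634, 0.1452], E[r] = 2.6475, γ^t·E[r] = 1.406975, running G = 13.891932
t=7: π = [0.2346, 0.1699, 0.1250, 0.1619, 0.1634, 0.1452], E[r] = 2.6475, γ^t·E[r] = 1.266278, running G = 15.158210
t=8: π = [0.2346, 0.1699, 0.1250, 0.1619, 0.1634, 0.1452], E[r] = 2.6475, γ^t·E[r] = 1.139650, running G = 16.297860

G = 16.2979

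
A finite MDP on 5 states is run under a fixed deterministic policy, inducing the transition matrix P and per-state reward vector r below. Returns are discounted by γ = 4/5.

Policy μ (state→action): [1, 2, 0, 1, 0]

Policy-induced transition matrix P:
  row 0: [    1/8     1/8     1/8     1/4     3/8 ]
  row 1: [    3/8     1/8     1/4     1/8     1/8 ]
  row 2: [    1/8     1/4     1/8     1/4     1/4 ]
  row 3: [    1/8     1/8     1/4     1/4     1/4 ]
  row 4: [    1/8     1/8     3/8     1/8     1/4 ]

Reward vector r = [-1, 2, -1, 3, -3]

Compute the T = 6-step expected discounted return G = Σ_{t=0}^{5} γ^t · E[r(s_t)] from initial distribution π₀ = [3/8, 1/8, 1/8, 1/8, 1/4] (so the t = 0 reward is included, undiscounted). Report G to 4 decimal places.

G = -1.3544

t=0: π = [0.3750, 0.1250, 0.1250, 0.1250, 0.2500], E[r] = -0.6250, γ^t·E[r] = -0.625000, running G = -0.625000
t=1: π = [0.1563, 0.1406, 0.2188, 0.2031, 0.2813], E[r] = -0.3281, γ^t·E[r] = -0.262500, running G = -0.887500
t=2: π = [0.1602, 0.1523, 0.2383, 0.1973, 0.2520], E[r] = -0.2578, γ^t·E[r] = -0.165000, running G = -1.052500
t=3: π = [0.1631, 0.1548, 0.2317, 0.1995, 0.2510], E[r] = -0.2397, γ^t·E[r] = -0.122750, running G = -1.175250
t=4: π = [0.1637, 0.1540, 0.2320, 0.1993, 0.2510], E[r] = -0.2431, γ^t·E[r] = -0.099563, running G = -1.274813
t=5: π = [0.1635, 0.1540, 0.2319, 0.1994, 0.2512], E[r] = -0.2429, γ^t·E[r] = -0.079601, running G = -1.354414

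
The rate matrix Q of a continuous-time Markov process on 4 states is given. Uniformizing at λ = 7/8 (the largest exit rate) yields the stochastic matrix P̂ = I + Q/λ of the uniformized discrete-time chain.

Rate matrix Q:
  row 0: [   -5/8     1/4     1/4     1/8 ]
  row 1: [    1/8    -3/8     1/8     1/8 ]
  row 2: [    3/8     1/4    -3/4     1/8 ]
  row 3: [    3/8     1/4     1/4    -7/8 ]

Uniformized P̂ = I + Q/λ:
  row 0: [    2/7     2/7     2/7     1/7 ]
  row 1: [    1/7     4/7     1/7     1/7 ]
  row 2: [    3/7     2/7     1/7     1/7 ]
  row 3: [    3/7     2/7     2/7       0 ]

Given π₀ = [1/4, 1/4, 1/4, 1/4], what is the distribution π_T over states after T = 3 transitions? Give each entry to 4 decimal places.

t=0: π = [0.2500, 0.2500, 0.2500, 0.2500]
t=1: π = [0.3214, 0.3571, 0.2143, 0.1071]
t=2: π = [0.2806, 0.3878, 0.2041, 0.1276]
t=3: π = [0.2777, 0.3965, 0.2012, 0.1246]

π = [0.2777, 0.3965, 0.2012, 0.1246]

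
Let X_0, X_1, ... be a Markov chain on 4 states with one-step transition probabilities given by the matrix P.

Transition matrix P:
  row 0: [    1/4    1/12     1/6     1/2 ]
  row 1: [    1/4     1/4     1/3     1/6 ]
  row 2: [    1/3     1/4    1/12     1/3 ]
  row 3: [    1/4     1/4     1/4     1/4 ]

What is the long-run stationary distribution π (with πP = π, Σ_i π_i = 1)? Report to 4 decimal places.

Balance equations π_j = Σ_i π_i·P[i][j]:
  π_0 = 1/4·π_0 + 1/4·π_1 + 1/3·π_2 + 1/4·π_3
  π_1 = 1/12·π_0 + 1/4·π_1 + 1/4·π_2 + 1/4·π_3
  π_2 = 1/6·π_0 + 1/3·π_1 + 1/12·π_2 + 1/4·π_3
  normalize: π_0 + π_1 + π_2 + π_3 = 1
Solving the linear system gives exactly π = [543/2030, 417/2030, 213/1015, 46/145].

π = [0.2675, 0.2054, 0.2099, 0.3172]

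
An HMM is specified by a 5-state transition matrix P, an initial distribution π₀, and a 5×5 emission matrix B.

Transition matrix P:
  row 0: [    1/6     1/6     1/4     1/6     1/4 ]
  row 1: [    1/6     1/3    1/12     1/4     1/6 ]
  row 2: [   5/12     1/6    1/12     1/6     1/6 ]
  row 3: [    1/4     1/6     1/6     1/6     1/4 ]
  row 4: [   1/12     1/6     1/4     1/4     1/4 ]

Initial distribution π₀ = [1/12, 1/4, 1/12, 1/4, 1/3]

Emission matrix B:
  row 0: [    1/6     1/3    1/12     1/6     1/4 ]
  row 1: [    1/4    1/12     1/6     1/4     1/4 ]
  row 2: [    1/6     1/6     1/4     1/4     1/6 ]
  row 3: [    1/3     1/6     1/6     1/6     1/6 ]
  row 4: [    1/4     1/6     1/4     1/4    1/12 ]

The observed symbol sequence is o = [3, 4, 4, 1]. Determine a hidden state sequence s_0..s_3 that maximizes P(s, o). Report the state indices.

path = [1, 1, 1, 0]

t=0: δ = [1.389e-02, 6.250e-02, 2.083e-02, 4.167e-02, 8.333e-02]  (obs o_0=3)
t=1: δ = [2.604e-03, 5.208e-03, 3.472e-03, 3.472e-03, 1.736e-03]  ψ = [1, 1, 4, 4, 4]  (obs o_1=4)
t=2: δ = [3.617e-04, 4.340e-04, 1.085e-04, 2.170e-04, 7.234e-05]  ψ = [2, 1, 0, 1, 1]  (obs o_2=4)
t=3: δ = [2.411e-05, 1.206e-05, 1.507e-05, 1.808e-05, 1.507e-05]  ψ = [1, 1, 0, 1, 0]  (obs o_3=1)
backtrack: best end state = 0; path = [1, 1, 1, 0]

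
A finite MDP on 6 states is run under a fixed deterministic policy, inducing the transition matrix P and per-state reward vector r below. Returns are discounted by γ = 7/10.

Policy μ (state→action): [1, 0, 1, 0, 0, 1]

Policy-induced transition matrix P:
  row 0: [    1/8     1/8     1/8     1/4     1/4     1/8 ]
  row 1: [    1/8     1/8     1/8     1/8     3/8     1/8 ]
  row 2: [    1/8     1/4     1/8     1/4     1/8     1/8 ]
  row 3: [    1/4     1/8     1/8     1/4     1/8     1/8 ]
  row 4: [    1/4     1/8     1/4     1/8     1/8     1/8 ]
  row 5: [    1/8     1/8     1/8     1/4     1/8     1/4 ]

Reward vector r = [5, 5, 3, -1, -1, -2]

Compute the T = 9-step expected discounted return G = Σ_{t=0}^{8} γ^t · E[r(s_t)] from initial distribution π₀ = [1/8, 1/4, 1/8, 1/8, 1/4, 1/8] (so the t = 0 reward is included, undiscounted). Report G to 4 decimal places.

t=0: π = [0.1250, 0.2500, 0.1250, 0.1250, 0.2500, 0.1250], E[r] = 1.6250, γ^t·E[r] = 1.625000, running G = 1.625000
t=1: π = [0.1719, 0.1406, 0.1563, 0.1875, 0.2031, 0.1406], E[r] = 1.3594, γ^t·E[r] = 0.951563, running G = 2.576563
t=2: π = [0.1738, 0.1445, 0.1504, 0.2070, 0.1816, 0.1426], E[r] = 1.3691, γ^t·E[r] = 0.670879, running G = 3.247441
t=3: π = [0.1736, 0.1438, 0.1477, 0.2092, 0.1829, 0.1428], E[r] = 1.3523, γ^t·E[r] = 0.463837, running G = 3.711279
t=4: π = [0.1740, 0.1435, 0.1479, 0.2092, 0.1826, 0.1429], E[r] = 1.3534, γ^t·E[r] = 0.324957, running G = 4.036236
t=5: π = [0.1740, 0.1435, 0.1478, 0.2092, 0.1826, 0.1429], E[r] = 1.3532, γ^t·E[r] = 0.227436, running G = 4.263672
t=6: π = [0.1740, 0.1435, 0.1478, 0.2092, 0.1826, 0.1429], E[r] = 1.3532, γ^t·E[r] = 0.159204, running G = 4.422876
t=7: π = [0.1740, 0.1435, 0.1478, 0.2092, 0.1826, 0.1429], E[r] = 1.3532, γ^t·E[r] = 0.111443, running G = 4.534319
t=8: π = [0.1740, 0.1435, 0.1478, 0.2092, 0.1826, 0.1429], E[r] = 1.3532, γ^t·E[r] = 0.078010, running G = 4.612329

G = 4.6123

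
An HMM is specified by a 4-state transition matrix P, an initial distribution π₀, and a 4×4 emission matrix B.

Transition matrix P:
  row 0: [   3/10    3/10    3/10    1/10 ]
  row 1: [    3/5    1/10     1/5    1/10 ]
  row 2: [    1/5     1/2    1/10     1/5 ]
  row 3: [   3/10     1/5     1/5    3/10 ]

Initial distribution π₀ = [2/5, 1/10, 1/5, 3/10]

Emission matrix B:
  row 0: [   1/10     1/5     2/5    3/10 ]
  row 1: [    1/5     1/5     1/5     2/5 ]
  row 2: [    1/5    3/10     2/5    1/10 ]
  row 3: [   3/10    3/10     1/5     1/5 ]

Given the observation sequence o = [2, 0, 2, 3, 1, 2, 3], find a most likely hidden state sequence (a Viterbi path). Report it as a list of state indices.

path = [0, 1, 0, 1, 0, 2, 1]

t=0: δ = [1.600e-01, 2.000e-02, 8.000e-02, 6.000e-02]  (obs o_0=2)
t=1: δ = [4.800e-03, 9.600e-03, 9.600e-03, 5.400e-03]  ψ = [0, 0, 0, 3]  (obs o_1=0)
t=2: δ = [2.304e-03, 9.600e-04, 7.680e-04, 3.840e-04]  ψ = [1, 2, 1, 2]  (obs o_2=2)
t=3: δ = [2.074e-04, 2.765e-04, 6.912e-05, 4.608e-05]  ψ = [0, 0, 0, 0]  (obs o_3=3)
t=4: δ = [3.318e-05, 1.244e-05, 1.866e-05, 8.294e-06]  ψ = [1, 0, 0, 1]  (obs o_4=1)
t=5: δ = [3.981e-06, 1.991e-06, 3.981e-06, 7.465e-07]  ψ = [0, 0, 0, 2]  (obs o_5=2)
t=6: δ = [3.583e-07, 7.963e-07, 1.194e-07, 1.593e-07]  ψ = [0, 2, 0, 2]  (obs o_6=3)
backtrack: best end state = 1; path = [0, 1, 0, 1, 0, 2, 1]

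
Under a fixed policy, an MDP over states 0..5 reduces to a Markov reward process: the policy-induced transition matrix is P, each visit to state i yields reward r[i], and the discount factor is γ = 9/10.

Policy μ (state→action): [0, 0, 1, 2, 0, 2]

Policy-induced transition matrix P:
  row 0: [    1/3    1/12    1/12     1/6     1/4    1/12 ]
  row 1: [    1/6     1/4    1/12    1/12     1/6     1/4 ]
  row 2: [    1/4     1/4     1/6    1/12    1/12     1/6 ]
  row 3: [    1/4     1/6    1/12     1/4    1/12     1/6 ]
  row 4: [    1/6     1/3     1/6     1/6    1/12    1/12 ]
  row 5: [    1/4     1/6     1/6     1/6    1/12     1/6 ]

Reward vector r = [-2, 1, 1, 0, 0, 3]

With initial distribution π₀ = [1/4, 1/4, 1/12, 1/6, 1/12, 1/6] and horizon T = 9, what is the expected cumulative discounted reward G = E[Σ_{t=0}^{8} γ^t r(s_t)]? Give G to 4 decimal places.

G = 1.7854

t=0: π = [0.2500, 0.2500, 0.0833, 0.1667, 0.0833, 0.1667], E[r] = 0.3333, γ^t·E[r] = 0.333333, running G = 0.333333
t=1: π = [0.2431, 0.1875, 0.1111, 0.1528, 0.1458, 0.1597], E[r] = 0.2917, γ^t·E[r] = 0.262500, running G = 0.595833
t=2: π = [0.2425, 0.1956, 0.1181, 0.1545, 0.1395, 0.1499], E[r] = 0.2784, γ^t·E[r] = 0.225469, running G = 0.821302
t=3: π = [0.2423, 0.1958, 0.1173, 0.1534, 0.1400, 0.1511], E[r] = 0.2820, γ^t·E[r] = 0.205559, running G = 1.026861
t=4: π = [0.2422, 0.1959, 0.1174, 0.1534, 0.1400, 0.1511], E[r] = 0.2823, γ^t·E[r] = 0.185193, running G = 1.212053
t=5: π = [0.2422, 0.1959, 0.1174, 0.1533, 0.1400, 0.1511], E[r] = 0.2824, γ^t·E[r] = 0.166725, running G = 1.378779
t=6: π = [0.2422, 0.1959, 0.1174, 0.1533, 0.1400, 0.1511], E[r] = 0.2824, γ^t·E[r] = 0.150061, running G = 1.528840
t=7: π = [0.2422, 0.1959, 0.1174, 0.1533, 0.1400, 0.1511], E[r] = 0.2824, γ^t·E[r] = 0.135056, running G = 1.663896
t=8: π = [0.2422, 0.1959, 0.1174, 0.1533, 0.1400, 0.1511], E[r] = 0.2824, γ^t·E[r] = 0.121550, running G = 1.785446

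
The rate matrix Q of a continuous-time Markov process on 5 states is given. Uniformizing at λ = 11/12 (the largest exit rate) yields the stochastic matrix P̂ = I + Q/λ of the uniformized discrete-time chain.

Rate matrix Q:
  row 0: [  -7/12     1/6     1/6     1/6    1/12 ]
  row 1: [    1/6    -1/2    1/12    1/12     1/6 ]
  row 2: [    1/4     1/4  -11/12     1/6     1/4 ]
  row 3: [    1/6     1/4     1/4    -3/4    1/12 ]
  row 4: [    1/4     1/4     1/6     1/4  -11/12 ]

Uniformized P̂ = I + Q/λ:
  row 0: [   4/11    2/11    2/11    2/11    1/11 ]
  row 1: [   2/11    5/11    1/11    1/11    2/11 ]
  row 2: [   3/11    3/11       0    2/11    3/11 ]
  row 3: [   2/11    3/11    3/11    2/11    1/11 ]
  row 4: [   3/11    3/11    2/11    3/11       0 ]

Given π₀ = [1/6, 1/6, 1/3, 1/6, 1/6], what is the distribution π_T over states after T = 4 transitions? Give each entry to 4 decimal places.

π = [0.2530, 0.3051, 0.1433, 0.1663, 0.1323]

t=0: π = [0.1667, 0.1667, 0.3333, 0.1667, 0.1667]
t=1: π = [0.2576, 0.2879, 0.1212, 0.1818, 0.1515]
t=2: π = [0.2534, 0.3017, 0.1501, 0.1694, 0.1253]
t=3: π = [0.2529, 0.3045, 0.1425, 0.1658, 0.1342]
t=4: π = [0.2530, 0.3051, 0.1433, 0.1663, 0.1323]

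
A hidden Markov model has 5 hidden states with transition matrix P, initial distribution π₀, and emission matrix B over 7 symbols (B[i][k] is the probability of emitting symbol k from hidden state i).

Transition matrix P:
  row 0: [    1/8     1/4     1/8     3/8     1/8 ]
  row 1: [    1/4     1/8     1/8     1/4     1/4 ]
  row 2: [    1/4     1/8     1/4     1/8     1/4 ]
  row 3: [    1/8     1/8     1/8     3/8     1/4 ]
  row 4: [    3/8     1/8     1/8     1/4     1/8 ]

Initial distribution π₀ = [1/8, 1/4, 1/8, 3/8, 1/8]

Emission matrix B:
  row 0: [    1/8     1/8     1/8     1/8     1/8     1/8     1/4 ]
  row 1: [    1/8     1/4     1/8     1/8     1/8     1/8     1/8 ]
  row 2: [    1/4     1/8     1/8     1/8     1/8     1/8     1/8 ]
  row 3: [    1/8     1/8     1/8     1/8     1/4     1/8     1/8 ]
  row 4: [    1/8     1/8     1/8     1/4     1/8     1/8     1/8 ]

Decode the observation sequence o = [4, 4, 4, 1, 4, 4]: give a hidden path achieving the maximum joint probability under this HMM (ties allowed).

path = [3, 3, 3, 3, 3, 3]

t=0: δ = [1.562e-02, 3.125e-02, 1.562e-02, 9.375e-02, 1.562e-02]  (obs o_0=4)
t=1: δ = [1.465e-03, 1.465e-03, 1.465e-03, 8.789e-03, 2.930e-03]  ψ = [3, 3, 3, 3, 3]  (obs o_1=4)
t=2: δ = [1.373e-04, 1.373e-04, 1.373e-04, 8.240e-04, 2.747e-04]  ψ = [3, 3, 3, 3, 3]  (obs o_2=4)
t=3: δ = [1.287e-05, 2.575e-05, 1.287e-05, 3.862e-05, 2.575e-05]  ψ = [3, 3, 3, 3, 3]  (obs o_3=1)
t=4: δ = [1.207e-06, 6.035e-07, 6.035e-07, 3.621e-06, 1.207e-06]  ψ = [4, 3, 3, 3, 3]  (obs o_4=4)
t=5: δ = [5.658e-08, 5.658e-08, 5.658e-08, 3.395e-07, 1.132e-07]  ψ = [3, 3, 3, 3, 3]  (obs o_5=4)
backtrack: best end state = 3; path = [3, 3, 3, 3, 3, 3]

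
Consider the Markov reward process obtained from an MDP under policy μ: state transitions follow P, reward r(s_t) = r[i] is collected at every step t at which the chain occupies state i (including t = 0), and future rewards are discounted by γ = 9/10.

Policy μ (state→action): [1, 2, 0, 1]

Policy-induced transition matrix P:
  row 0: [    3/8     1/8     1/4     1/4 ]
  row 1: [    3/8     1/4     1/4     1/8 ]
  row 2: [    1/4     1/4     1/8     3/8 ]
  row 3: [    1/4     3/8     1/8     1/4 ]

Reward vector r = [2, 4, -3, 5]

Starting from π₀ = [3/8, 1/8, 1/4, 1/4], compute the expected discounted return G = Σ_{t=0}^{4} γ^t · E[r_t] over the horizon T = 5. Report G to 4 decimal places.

G = 8.7694

t=0: π = [0.3750, 0.1250, 0.2500, 0.2500], E[r] = 1.7500, γ^t·E[r] = 1.750000, running G = 1.750000
t=1: π = [0.3125, 0.2344, 0.1875, 0.2656], E[r] = 2.3281, γ^t·E[r] = 2.095313, running G = 3.845313
t=2: π = [0.3184, 0.2441, 0.1934, 0.2441], E[r] = 2.2539, γ^t·E[r] = 1.825664, running G = 5.670977
t=3: π = [0.3203, 0.2407, 0.1953, 0.2437], E[r] = 2.2358, γ^t·E[r] = 1.629927, running G = 7.300904
t=4: π = [0.3201, 0.2404, 0.1951, 0.2443], E[r] = 2.2382, γ^t·E[r] = 1.468456, running G = 8.769360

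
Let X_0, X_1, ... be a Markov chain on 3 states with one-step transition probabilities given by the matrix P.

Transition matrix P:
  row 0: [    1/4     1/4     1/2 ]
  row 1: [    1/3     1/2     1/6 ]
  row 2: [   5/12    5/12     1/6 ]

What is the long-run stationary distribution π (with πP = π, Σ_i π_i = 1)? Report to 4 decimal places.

π = [0.3289, 0.3947, 0.2763]

Balance equations π_j = Σ_i π_i·P[i][j]:
  π_0 = 1/4·π_0 + 1/3·π_1 + 5/12·π_2
  π_1 = 1/4·π_0 + 1/2·π_1 + 5/12·π_2
  normalize: π_0 + π_1 + π_2 = 1
Solving the linear system gives exactly π = [25/76, 15/38, 21/76].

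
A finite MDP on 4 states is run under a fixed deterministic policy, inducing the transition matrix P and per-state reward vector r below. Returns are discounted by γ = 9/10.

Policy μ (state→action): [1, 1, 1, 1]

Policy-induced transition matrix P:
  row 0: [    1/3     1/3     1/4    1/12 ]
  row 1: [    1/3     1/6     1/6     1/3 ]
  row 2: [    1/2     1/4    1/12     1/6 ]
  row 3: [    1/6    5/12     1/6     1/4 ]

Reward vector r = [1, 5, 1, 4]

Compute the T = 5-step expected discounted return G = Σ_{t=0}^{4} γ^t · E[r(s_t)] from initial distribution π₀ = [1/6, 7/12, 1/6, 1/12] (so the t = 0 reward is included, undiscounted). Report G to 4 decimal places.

G = 12.0966

t=0: π = [0.1667, 0.5833, 0.1667, 0.0833], E[r] = 3.5833, γ^t·E[r] = 3.583333, running G = 3.583333
t=1: π = [0.3472, 0.2292, 0.1667, 0.2569], E[r] = 2.6875, γ^t·E[r] = 2.418750, running G = 6.002083
t=2: π = [0.3183, 0.3027, 0.1817, 0.1973], E[r] = 2.8027, γ^t·E[r] = 2.270156, running G = 8.272240
t=3: π = [0.3307, 0.2842, 0.1780, 0.2070], E[r] = 2.7579, γ^t·E[r] = 2.010480, running G = 10.282720
t=4: π = [0.3285, 0.2884, 0.1794, 0.2037], E[r] = 2.7647, γ^t·E[r] = 1.813923, running G = 12.096643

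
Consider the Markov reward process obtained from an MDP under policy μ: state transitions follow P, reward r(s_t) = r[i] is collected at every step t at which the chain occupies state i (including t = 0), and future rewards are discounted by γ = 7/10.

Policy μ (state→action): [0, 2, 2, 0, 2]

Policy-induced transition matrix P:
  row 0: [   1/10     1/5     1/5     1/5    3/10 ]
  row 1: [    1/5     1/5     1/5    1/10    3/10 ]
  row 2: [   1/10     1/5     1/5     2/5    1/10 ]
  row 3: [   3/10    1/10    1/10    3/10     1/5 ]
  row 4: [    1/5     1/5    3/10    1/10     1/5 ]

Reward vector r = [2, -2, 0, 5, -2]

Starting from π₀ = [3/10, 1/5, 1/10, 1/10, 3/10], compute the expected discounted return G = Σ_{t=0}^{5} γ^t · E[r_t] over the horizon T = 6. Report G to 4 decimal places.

t=0: π = [0.3000, 0.2000, 0.1000, 0.1000, 0.3000], E[r] = 0.1000, γ^t·E[r] = 0.100000, running G = 0.100000
t=1: π = [0.1700, 0.1900, 0.2200, 0.1800, 0.2400], E[r] = 0.3800, γ^t·E[r] = 0.266000, running G = 0.366000
t=2: π = [0.1790, 0.1820, 0.2060, 0.2190, 0.2140], E[r] = 0.6610, γ^t·E[r] = 0.323890, running G = 0.689890
t=3: π = [0.1834, 0.1781, 0.1995, 0.2235, 0.2155], E[r] = 0.6971, γ^t·E[r] = 0.239105, running G = 0.928995
t=4: π = [0.1841, 0.1777, 0.1992, 0.2229, 0.2162], E[r] = 0.6949, γ^t·E[r] = 0.166838, running G = 1.095834
t=5: π = [0.1840, 0.1777, 0.1993, 0.2227, 0.2163], E[r] = 0.6937, γ^t·E[r] = 0.116594, running G = 1.212427

G = 1.2124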